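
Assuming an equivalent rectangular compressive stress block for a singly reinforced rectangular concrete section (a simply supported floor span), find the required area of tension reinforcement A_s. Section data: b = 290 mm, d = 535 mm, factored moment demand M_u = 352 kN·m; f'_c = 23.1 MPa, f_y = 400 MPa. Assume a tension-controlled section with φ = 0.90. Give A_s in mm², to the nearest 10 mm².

M_n = M_u/φ = 352/0.90 = 391.111 kN·m.
With M_n = 0.85 f'_c a b (d − a/2), solve the quadratic for a:
a = d − √(d² − 2M_n/(0.85 f'_c b)) = 535 − √(535² − 2 × 391.111×10⁶/(0.85 × 23.1 × 290)) = 149.19 mm.
A_s = 0.85 f'_c a b / f_y = 0.85 × 23.1 × 149.19 × 290 / 400 = 2123.8 mm².

A_s ≈ 2120 mm²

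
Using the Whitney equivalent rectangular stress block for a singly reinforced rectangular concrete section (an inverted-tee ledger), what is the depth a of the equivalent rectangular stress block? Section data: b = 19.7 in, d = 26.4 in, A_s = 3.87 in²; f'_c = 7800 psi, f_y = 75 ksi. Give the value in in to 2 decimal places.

T = A_s f_y = 3.87 × 75 = 290.25 kips.
a = T/(0.85 f'_c b) = 290.25/(0.85 × 7.8 × 19.7) = 2.22 in.

a ≈ 2.22 in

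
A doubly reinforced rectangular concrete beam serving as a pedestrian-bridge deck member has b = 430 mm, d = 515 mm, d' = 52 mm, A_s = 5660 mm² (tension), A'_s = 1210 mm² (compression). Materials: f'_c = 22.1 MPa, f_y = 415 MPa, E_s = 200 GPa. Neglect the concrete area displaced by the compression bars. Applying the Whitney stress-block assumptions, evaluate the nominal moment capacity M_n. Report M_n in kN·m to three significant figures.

Assume both tension and compression steel yield.
Net tension couple steel: A_s − A'_s = 4450 mm².
a = (A_s − A'_s) f_y / (0.85 f'_c b) = 1846750/(0.85 × 22.1 × 430) = 228.63 mm.
c = a/β₁ = 228.63/0.85 = 268.98 mm; ε'_s = 0.003(c − d')/c = 0.0024 ≥ f_y/E_s = 0.0021, so compression steel does yield.
M_n = (A_s − A'_s) f_y (d − a/2) + A'_s f_y (d − d') = [1846750 × (515 − 114.315) + 502150 × (515 − 52)] × 10⁻⁶ = 739.97 + 232.50 = 972.47 kN·m.

M_n ≈ 972 kN·m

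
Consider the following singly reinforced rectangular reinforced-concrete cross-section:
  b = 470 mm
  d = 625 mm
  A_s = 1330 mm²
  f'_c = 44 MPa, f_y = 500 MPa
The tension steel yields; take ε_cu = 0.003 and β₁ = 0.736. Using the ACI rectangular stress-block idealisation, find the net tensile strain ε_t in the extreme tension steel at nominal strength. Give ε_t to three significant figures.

ε_t ≈ 0.0335

a = A_s f_y/(0.85 f'_c b) = 37.83 mm.
β₁ = 0.736, so c = a/β₁ = 37.83/0.736 = 51.40 mm.
From the linear strain diagram with ε_cu = 0.003: ε_t = 0.003 (d − c)/c = 0.003 × (625 − 51.40)/51.40 = 0.0335.
Since ε_t ≥ 0.005, the section is tension-controlled.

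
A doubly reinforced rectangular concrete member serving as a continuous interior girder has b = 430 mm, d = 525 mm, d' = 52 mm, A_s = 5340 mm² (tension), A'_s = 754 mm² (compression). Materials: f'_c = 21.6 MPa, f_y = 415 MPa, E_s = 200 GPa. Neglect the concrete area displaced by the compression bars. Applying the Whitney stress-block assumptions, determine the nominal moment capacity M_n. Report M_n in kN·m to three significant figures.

Assume both tension and compression steel yield.
Net tension couple steel: A_s − A'_s = 4586 mm².
a = (A_s − A'_s) f_y / (0.85 f'_c b) = 1903190/(0.85 × 21.6 × 430) = 241.07 mm.
c = a/β₁ = 241.07/0.85 = 283.61 mm; ε'_s = 0.003(c − d')/c = 0.0024 ≥ f_y/E_s = 0.0021, so compression steel does yield.
M_n = (A_s − A'_s) f_y (d − a/2) + A'_s f_y (d − d') = [1903190 × (525 − 120.535) + 312910 × (525 − 52)] × 10⁻⁶ = 769.77 + 148.01 = 917.78 kN·m.

M_n ≈ 918 kN·m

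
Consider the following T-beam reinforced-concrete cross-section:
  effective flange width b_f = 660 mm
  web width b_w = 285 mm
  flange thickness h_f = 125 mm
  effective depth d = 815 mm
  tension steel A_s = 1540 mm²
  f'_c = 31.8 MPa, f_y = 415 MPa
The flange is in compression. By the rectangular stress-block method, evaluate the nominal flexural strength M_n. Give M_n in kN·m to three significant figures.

Tension: T = A_s f_y = 1540 × 415 = 639100 N.
Try a within the flange: a = T/(0.85 f'_c b_f) = 639100/(0.85 × 31.8 × 660) = 35.82 mm.
Since a = 35.82 ≤ h_f = 125 mm, the stress block lies entirely in the flange; analyse as a rectangular beam of width b_f.
M_n = T(d − a/2) = 639100 × (815 − 17.91) = 509.42 × 10⁶ N·mm.
M_n = 509.42 kN·m.

M_n ≈ 509 kN·m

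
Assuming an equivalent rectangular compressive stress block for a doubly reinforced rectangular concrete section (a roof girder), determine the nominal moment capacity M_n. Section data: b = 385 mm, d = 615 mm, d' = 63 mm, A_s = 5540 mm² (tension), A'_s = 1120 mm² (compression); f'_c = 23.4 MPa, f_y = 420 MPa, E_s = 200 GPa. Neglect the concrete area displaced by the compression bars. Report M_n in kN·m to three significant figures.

M_n ≈ 1180 kN·m

Assume both tension and compression steel yield.
Net tension couple steel: A_s − A'_s = 4420 mm².
a = (A_s − A'_s) f_y / (0.85 f'_c b) = 1856400/(0.85 × 23.4 × 385) = 242.42 mm.
c = a/β₁ = 242.42/0.85 = 285.20 mm; ε'_s = 0.003(c − d')/c = 0.0023 ≥ f_y/E_s = 0.0021, so compression steel does yield.
M_n = (A_s − A'_s) f_y (d − a/2) + A'_s f_y (d − d') = [1856400 × (615 − 121.21) + 470400 × (615 − 63)] × 10⁻⁶ = 916.67 + 259.66 = 1176.33 kN·m.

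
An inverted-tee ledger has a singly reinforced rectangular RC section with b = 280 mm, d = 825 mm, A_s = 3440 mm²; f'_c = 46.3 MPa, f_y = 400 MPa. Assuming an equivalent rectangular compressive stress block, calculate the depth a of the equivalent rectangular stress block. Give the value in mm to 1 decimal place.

T = A_s f_y = 3440 × 400 = 1376000 N = 1376 kN.
Setting C = 0.85 f'_c a b equal to T: a = 1376000/(0.85 × 46.3 × 280) = 124.9 mm.

a ≈ 124.9 mm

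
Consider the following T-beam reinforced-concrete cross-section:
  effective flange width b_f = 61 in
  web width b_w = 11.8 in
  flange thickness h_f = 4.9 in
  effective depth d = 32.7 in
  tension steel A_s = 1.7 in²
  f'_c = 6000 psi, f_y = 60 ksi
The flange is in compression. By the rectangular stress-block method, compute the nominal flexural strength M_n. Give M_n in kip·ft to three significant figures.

Tension: T = A_s f_y = 1.7 × 60 = 102 kips.
Try a within the flange: a = T/(0.85 f'_c b_f) = 102/(0.85 × 6 × 61) = 0.328 in.
Since a = 0.328 ≤ h_f = 4.9 in, the stress block lies entirely in the flange; analyse as a rectangular beam of width b_f.
M_n = T(d − a/2) = 102 × (32.7 − 0.164) = 3318.7 kip·in.
M_n = 3318.7/12 = 276.56 kip·ft.

M_n ≈ 277 kip·ft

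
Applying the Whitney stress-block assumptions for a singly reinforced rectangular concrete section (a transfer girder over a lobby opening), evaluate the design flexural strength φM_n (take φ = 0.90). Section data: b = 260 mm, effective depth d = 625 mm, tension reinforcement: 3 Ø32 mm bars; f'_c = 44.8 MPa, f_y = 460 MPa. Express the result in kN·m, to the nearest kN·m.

A_s = 3 × 804 = 2412 mm².
T = A_s f_y = 2412 × 460 = 1109520 N = 1109.52 kN.
From C = T: a = T/(0.85 f'_c b) = 1109520/(0.85 × 44.8 × 260) = 112.06 mm.
M_n = T(d − a/2) = 1109.52 kN × (625 − 56.03) mm = 631.28 kN·m.
φM_n = 0.90 × 631.28 = 568.15 kN·m.

φM_n ≈ 568 kN·m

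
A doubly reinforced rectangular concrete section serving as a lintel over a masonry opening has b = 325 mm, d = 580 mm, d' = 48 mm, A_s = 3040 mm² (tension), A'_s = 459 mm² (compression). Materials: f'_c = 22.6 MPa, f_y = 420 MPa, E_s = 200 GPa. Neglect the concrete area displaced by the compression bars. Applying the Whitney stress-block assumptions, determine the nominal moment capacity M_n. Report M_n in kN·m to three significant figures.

M_n ≈ 637 kN·m

Assume both tension and compression steel yield.
Net tension couple steel: A_s − A'_s = 2581 mm².
a = (A_s − A'_s) f_y / (0.85 f'_c b) = 1084020/(0.85 × 22.6 × 325) = 173.63 mm.
c = a/β₁ = 173.63/0.85 = 204.27 mm; ε'_s = 0.003(c − d')/c = 0.0023 ≥ f_y/E_s = 0.0021, so compression steel does yield.
M_n = (A_s − A'_s) f_y (d − a/2) + A'_s f_y (d − d') = [1084020 × (580 − 86.815) + 192780 × (580 − 48)] × 10⁻⁶ = 534.62 + 102.56 = 637.18 kN·m.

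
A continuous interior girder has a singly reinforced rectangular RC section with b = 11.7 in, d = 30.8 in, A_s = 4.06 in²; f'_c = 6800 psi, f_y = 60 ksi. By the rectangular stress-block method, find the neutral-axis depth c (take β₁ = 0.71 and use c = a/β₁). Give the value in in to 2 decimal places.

T = A_s f_y = 4.06 × 60 = 243.6 kips.
a = T/(0.85 f'_c b) = 243.6/(0.85 × 6.8 × 11.7) = 3.6022 in.
With β₁ = 0.71, c = a/β₁ = 3.6022/0.71 = 5.07 in.

c ≈ 5.07 in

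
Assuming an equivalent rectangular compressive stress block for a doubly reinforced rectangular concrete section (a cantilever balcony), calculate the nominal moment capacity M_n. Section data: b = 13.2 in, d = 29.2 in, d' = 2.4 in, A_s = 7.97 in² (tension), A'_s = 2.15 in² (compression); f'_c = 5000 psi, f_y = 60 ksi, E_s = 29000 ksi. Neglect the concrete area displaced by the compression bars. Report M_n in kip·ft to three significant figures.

M_n ≈ 1050 kip·ft

Assume both steels yield.
a = (A_s − A'_s) f_y/(0.85 f'_c b) = (7.97 − 2.15) × 60/(0.85 × 5 × 13.2) = 6.225 in.
c = a/β₁ = 6.225/0.8 = 7.781 in; ε'_s = 0.003(c − d')/c = 0.0021 ≥ ε_y = 0.0021, so the compression steel yields.
M_n = (A_s − A'_s) f_y (d − a/2) + A'_s f_y (d − d') = 349.2 × (29.2 − 3.1125) + 129 × (29.2 − 2.4) = 9109.8 + 3457.2 = 12567.0 kip·in = 12567.0/12 = 1047.25 kip·ft.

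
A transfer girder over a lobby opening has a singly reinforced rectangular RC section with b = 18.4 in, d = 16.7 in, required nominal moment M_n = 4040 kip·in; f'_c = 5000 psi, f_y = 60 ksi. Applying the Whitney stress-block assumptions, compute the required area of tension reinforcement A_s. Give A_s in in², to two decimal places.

From M_n = 0.85 f'_c a b (d − a/2):
a = d − √(d² − 2M_n/(0.85 f'_c b)) = 16.7 − √(16.7² − 2 × 4040/(0.85 × 5 × 18.4)) = 3.450 in.
A_s = 0.85 f'_c a b / f_y = 0.85 × 5 × 3.450 × 18.4 / 60 = 4.497 in².

A_s ≈ 4.50 in²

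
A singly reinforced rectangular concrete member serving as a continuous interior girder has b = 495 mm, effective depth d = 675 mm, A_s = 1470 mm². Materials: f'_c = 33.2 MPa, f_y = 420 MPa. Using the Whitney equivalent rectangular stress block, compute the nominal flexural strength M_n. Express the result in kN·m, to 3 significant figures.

M_n ≈ 403 kN·m

T = A_s f_y = 1470 × 420 = 617400 N = 617.4 kN.
From C = T: a = T/(0.85 f'_c b) = 617400/(0.85 × 33.2 × 495) = 44.20 mm.
M_n = T(d − a/2) = 617.4 kN × (675 − 22.1) mm = 403.10 kN·m.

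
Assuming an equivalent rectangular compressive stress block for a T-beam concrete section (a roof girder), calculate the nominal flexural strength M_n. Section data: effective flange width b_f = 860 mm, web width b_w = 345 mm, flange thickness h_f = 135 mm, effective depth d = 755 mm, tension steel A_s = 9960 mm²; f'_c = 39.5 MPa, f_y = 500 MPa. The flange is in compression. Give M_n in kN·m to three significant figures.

Tension: T = A_s f_y = 9960 × 500 = 4980000 N.
Try a within the flange: a = T/(0.85 f'_c b_f) = 4980000/(0.85 × 39.5 × 860) = 172.47 mm.
a = 172.47 > h_f = 135 mm: the block extends into the web. Split into flange-overhang and web parts.
C_f = 0.85 f'_c (b_f − b_w) h_f = 0.85 × 39.5 × (860 − 345) × 135 = 2334302 N.
Remaining web compression depth: a_w = (T − C_f)/(0.85 f'_c b_w) = (4980000 − 2334302)/(0.85 × 39.5 × 345) = 228.40 mm.
M_n = C_f(d − h_f/2) + (T − C_f)(d − a_w/2) = 2334302 × (755 − 67.5) + 2645698 × (755 − 114.2) = 1604.83 + 1695.36 = 3300.19 × 10⁶ N·mm.
M_n = 3300.19 kN·m.

M_n ≈ 3300 kN·m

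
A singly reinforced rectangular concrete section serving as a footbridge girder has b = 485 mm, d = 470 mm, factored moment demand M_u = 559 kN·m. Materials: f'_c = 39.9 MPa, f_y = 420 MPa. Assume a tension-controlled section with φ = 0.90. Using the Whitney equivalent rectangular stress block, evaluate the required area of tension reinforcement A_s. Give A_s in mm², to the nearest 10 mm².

A_s ≈ 3470 mm²

M_n = M_u/φ = 559/0.90 = 621.111 kN·m.
With M_n = 0.85 f'_c a b (d − a/2), solve the quadratic for a:
a = d − √(d² − 2M_n/(0.85 f'_c b)) = 470 − √(470² − 2 × 621.111×10⁶/(0.85 × 39.9 × 485)) = 88.71 mm.
A_s = 0.85 f'_c a b / f_y = 0.85 × 39.9 × 88.71 × 485 / 420 = 3474.2 mm².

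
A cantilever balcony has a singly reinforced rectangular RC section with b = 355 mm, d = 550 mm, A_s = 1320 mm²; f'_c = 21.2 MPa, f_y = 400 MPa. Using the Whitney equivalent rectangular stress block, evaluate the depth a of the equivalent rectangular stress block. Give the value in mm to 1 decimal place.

a ≈ 82.5 mm

T = A_s f_y = 1320 × 400 = 528000 N = 528 kN.
Setting C = 0.85 f'_c a b equal to T: a = 528000/(0.85 × 21.2 × 355) = 82.5 mm.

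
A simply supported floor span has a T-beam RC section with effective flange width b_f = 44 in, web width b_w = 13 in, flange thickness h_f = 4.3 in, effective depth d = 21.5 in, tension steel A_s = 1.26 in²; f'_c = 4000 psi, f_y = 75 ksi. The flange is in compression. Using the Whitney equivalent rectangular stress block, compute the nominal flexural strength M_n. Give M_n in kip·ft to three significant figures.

Tension: T = A_s f_y = 1.26 × 75 = 94.5 kips.
Try a within the flange: a = T/(0.85 f'_c b_f) = 94.5/(0.85 × 4 × 44) = 0.632 in.
Since a = 0.632 ≤ h_f = 4.3 in, the stress block lies entirely in the flange; analyse as a rectangular beam of width b_f.
M_n = T(d − a/2) = 94.5 × (21.5 − 0.316) = 2001.9 kip·in.
M_n = 2001.9/12 = 166.83 kip·ft.

M_n ≈ 167 kip·ft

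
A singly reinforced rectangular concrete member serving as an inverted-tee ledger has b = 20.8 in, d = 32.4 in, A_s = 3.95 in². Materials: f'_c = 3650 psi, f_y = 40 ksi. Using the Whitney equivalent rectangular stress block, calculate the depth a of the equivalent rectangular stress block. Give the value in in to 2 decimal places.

a ≈ 2.45 in

T = A_s f_y = 3.95 × 40 = 158 kips.
a = T/(0.85 f'_c b) = 158/(0.85 × 3.65 × 20.8) = 2.45 in.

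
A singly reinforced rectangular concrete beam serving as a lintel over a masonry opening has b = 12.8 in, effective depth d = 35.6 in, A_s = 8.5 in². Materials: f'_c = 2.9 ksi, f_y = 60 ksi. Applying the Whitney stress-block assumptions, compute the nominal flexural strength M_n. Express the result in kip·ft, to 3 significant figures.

M_n ≈ 1170 kip·ft

T = A_s f_y = 8.5 × 60 = 510 kips.
a = T/(0.85 f'_c b) = 510/(0.85 × 2.9 × 12.8) = 16.164 in.
M_n = T(d − a/2) = 510 × (35.6 − 8.082) = 14034.2 kip·in = 14034.2/12 = 1169.52 kip·ft.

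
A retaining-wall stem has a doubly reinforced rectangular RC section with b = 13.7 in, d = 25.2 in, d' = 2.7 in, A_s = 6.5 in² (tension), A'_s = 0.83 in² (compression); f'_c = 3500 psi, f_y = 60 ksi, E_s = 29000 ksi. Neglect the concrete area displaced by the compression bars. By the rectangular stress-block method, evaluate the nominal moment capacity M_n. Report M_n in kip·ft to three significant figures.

Assume both steels yield.
a = (A_s − A'_s) f_y/(0.85 f'_c b) = (6.5 − 0.83) × 60/(0.85 × 3.5 × 13.7) = 8.347 in.
c = a/β₁ = 8.347/0.85 = 9.820 in; ε'_s = 0.003(c − d')/c = 0.0022 ≥ ε_y = 0.0021, so the compression steel yields.
M_n = (A_s − A'_s) f_y (d − a/2) + A'_s f_y (d − d') = 340.2 × (25.2 − 4.1735) + 49.8 × (25.2 − 2.7) = 7153.2 + 1120.5 = 8273.7 kip·in = 8273.7/12 = 689.48 kip·ft.

M_n ≈ 689 kip·ft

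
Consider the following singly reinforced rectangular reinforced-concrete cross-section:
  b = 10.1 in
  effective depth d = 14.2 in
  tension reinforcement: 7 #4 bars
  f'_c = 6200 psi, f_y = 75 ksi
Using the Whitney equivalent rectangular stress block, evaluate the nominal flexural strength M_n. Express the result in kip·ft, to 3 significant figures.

M_n ≈ 116 kip·ft

A_s = 7 × 0.2 = 1.4 in².
T = A_s f_y = 1.4 × 75 = 105 kips.
a = T/(0.85 f'_c b) = 105/(0.85 × 6.2 × 10.1) = 1.973 in.
M_n = T(d − a/2) = 105 × (14.2 − 0.9865) = 1387.4 kip·in = 1387.4/12 = 115.62 kip·ft.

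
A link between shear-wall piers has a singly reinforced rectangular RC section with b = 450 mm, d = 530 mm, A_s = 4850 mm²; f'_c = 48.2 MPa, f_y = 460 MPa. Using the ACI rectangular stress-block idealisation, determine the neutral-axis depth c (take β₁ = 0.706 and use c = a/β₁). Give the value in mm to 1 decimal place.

T = A_s f_y = 4850 × 460 = 2231000 N = 2231 kN.
Setting C = 0.85 f'_c a b equal to T: a = 2231000/(0.85 × 48.2 × 450) = 121.010 mm.
With β₁ = 0.706, c = a/β₁ = 121.010/0.706 = 171.4 mm.

c ≈ 171.4 mm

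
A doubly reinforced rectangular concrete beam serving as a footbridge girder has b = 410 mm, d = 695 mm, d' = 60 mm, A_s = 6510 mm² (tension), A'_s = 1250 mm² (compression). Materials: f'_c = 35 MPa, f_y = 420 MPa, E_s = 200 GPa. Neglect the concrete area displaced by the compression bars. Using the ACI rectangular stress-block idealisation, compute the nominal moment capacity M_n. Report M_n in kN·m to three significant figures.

M_n ≈ 1670 kN·m

Assume both tension and compression steel yield.
Net tension couple steel: A_s − A'_s = 5260 mm².
a = (A_s − A'_s) f_y / (0.85 f'_c b) = 2209200/(0.85 × 35 × 410) = 181.12 mm.
c = a/β₁ = 181.12/0.8 = 226.40 mm; ε'_s = 0.003(c − d')/c = 0.0022 ≥ f_y/E_s = 0.0021, so compression steel does yield.
M_n = (A_s − A'_s) f_y (d − a/2) + A'_s f_y (d − d') = [2209200 × (695 − 90.56) + 525000 × (695 − 60)] × 10⁻⁶ = 1335.33 + 333.38 = 1668.71 kN·m.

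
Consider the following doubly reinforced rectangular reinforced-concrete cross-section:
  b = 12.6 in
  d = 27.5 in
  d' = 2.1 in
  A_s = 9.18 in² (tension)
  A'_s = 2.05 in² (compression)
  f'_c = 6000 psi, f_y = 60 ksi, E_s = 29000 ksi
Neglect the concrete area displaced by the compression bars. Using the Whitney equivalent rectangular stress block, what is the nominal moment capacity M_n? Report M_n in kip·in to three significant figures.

M_n ≈ 13500 kip·in

Assume both steels yield.
a = (A_s − A'_s) f_y/(0.85 f'_c b) = (9.18 − 2.05) × 60/(0.85 × 6 × 12.6) = 6.657 in.
c = a/β₁ = 6.657/0.75 = 8.876 in; ε'_s = 0.003(c − d')/c = 0.0023 ≥ ε_y = 0.0021, so the compression steel yields.
M_n = (A_s − A'_s) f_y (d − a/2) + A'_s f_y (d − d') = 427.8 × (27.5 − 3.3285) + 123 × (27.5 − 2.1) = 10340.6 + 3124.2 = 13464.8 kip·in.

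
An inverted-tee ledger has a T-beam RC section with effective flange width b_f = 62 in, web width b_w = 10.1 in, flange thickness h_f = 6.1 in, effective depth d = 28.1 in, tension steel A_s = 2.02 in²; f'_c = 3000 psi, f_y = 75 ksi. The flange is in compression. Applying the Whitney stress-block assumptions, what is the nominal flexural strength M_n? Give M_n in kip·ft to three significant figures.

M_n ≈ 349 kip·ft

Tension: T = A_s f_y = 2.02 × 75 = 151.5 kips.
Try a within the flange: a = T/(0.85 f'_c b_f) = 151.5/(0.85 × 3 × 62) = 0.958 in.
Since a = 0.958 ≤ h_f = 6.1 in, the stress block lies entirely in the flange; analyse as a rectangular beam of width b_f.
M_n = T(d − a/2) = 151.5 × (28.1 − 0.479) = 4184.6 kip·in.
M_n = 4184.6/12 = 348.72 kip·ft.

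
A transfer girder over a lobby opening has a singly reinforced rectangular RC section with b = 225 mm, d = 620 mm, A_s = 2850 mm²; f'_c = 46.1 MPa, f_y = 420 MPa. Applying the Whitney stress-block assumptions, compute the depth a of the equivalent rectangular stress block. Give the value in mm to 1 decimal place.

T = A_s f_y = 2850 × 420 = 1197000 N = 1197 kN.
Setting C = 0.85 f'_c a b equal to T: a = 1197000/(0.85 × 46.1 × 225) = 135.8 mm.

a ≈ 135.8 mm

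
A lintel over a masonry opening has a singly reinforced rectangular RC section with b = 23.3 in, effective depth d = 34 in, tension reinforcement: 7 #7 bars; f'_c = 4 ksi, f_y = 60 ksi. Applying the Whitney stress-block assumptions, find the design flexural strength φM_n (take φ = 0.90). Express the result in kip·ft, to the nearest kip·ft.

φM_n ≈ 613 kip·ft

A_s = 7 × 0.6 = 4.2 in².
T = A_s f_y = 4.2 × 60 = 252 kips.
a = T/(0.85 f'_c b) = 252/(0.85 × 4 × 23.3) = 3.181 in.
M_n = T(d − a/2) = 252 × (34 − 1.5905) = 8167.2 kip·in = 8167.2/12 = 680.60 kip·ft.
φM_n = 0.90 × 680.60 = 612.54 kip·ft.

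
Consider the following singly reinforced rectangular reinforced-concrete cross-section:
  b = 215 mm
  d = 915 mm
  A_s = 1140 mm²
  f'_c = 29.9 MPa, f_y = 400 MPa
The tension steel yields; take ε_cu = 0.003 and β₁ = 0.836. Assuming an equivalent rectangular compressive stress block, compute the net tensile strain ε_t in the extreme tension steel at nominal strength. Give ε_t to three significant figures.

ε_t ≈ 0.0245

a = A_s f_y/(0.85 f'_c b) = 83.45 mm.
β₁ = 0.836, so c = a/β₁ = 83.45/0.836 = 99.82 mm.
From the linear strain diagram with ε_cu = 0.003: ε_t = 0.003 (d − c)/c = 0.003 × (915 − 99.82)/99.82 = 0.0245.
Since ε_t ≥ 0.005, the section is tension-controlled.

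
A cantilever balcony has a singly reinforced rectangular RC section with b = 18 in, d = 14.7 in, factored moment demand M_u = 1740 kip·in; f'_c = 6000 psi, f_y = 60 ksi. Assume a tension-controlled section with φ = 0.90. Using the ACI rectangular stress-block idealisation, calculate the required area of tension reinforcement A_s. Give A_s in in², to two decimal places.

A_s ≈ 2.31 in²

M_n = M_u/φ = 1740/0.90 = 1933.33 kip·in.
From M_n = 0.85 f'_c a b (d − a/2):
a = d − √(d² − 2M_n/(0.85 f'_c b)) = 14.7 − √(14.7² − 2 × 1933.33/(0.85 × 6 × 18)) = 1.510 in.
A_s = 0.85 f'_c a b / f_y = 0.85 × 6 × 1.510 × 18 / 60 = 2.310 in².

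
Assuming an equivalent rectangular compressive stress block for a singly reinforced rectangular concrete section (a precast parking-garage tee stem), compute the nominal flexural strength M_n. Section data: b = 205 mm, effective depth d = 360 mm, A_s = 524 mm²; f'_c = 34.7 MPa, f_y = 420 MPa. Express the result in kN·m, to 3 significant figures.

T = A_s f_y = 524 × 420 = 220080 N = 220.08 kN.
From C = T: a = T/(0.85 f'_c b) = 220080/(0.85 × 34.7 × 205) = 36.40 mm.
M_n = T(d − a/2) = 220.08 kN × (360 − 18.2) mm = 75.22 kN·m.

M_n ≈ 75.2 kN·m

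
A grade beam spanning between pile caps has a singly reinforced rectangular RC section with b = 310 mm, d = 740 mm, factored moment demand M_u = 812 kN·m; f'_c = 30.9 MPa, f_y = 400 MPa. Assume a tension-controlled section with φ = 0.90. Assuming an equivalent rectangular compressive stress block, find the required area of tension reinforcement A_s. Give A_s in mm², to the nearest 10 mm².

A_s ≈ 3440 mm²

M_n = M_u/φ = 812/0.90 = 902.222 kN·m.
With M_n = 0.85 f'_c a b (d − a/2), solve the quadratic for a:
a = d − √(d² − 2M_n/(0.85 f'_c b)) = 740 − √(740² − 2 × 902.222×10⁶/(0.85 × 30.9 × 310)) = 169.05 mm.
A_s = 0.85 f'_c a b / f_y = 0.85 × 30.9 × 169.05 × 310 / 400 = 3441.1 mm².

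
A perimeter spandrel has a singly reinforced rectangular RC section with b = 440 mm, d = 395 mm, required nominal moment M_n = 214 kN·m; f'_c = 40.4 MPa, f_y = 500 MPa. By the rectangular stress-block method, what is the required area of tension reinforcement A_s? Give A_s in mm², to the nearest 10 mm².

A_s ≈ 1140 mm²

With M_n = 0.85 f'_c a b (d − a/2), solve the quadratic for a:
a = d − √(d² − 2M_n/(0.85 f'_c b)) = 395 − √(395² − 2 × 214×10⁶/(0.85 × 40.4 × 440)) = 37.65 mm.
A_s = 0.85 f'_c a b / f_y = 0.85 × 40.4 × 37.65 × 440 / 500 = 1137.8 mm².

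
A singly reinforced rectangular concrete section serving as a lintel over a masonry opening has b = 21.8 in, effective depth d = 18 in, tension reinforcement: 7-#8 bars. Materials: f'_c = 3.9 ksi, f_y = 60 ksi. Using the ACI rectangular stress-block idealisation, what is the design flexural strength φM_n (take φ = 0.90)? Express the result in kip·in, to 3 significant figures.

φM_n ≈ 4690 kip·in

A_s = 7 × 0.79 = 5.53 in².
T = A_s f_y = 5.53 × 60 = 331.8 kips.
a = T/(0.85 f'_c b) = 331.8/(0.85 × 3.9 × 21.8) = 4.591 in.
M_n = T(d − a/2) = 331.8 × (18 − 2.2955) = 5210.8 kip·in.
φM_n = 0.90 × 5210.8 = 4689.7 kip·in.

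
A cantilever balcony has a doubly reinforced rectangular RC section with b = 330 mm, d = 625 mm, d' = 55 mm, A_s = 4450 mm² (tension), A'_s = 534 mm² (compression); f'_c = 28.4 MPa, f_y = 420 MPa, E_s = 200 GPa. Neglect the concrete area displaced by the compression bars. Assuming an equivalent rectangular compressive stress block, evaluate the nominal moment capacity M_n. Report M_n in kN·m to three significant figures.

Assume both tension and compression steel yield.
Net tension couple steel: A_s − A'_s = 3916 mm².
a = (A_s − A'_s) f_y / (0.85 f'_c b) = 1644720/(0.85 × 28.4 × 330) = 206.46 mm.
c = a/β₁ = 206.46/0.847 = 243.75 mm; ε'_s = 0.003(c − d')/c = 0.0023 ≥ f_y/E_s = 0.0021, so compression steel does yield.
M_n = (A_s − A'_s) f_y (d − a/2) + A'_s f_y (d − d') = [1644720 × (625 − 103.23) + 224280 × (625 − 55)] × 10⁻⁶ = 858.17 + 127.84 = 986.01 kN·m.

M_n ≈ 986 kN·m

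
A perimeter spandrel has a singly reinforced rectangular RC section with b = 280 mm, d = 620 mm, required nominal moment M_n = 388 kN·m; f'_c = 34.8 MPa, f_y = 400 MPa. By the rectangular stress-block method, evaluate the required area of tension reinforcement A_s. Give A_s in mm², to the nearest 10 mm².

A_s ≈ 1670 mm²

With M_n = 0.85 f'_c a b (d − a/2), solve the quadratic for a:
a = d − √(d² − 2M_n/(0.85 f'_c b)) = 620 − √(620² − 2 × 388×10⁶/(0.85 × 34.8 × 280)) = 80.83 mm.
A_s = 0.85 f'_c a b / f_y = 0.85 × 34.8 × 80.83 × 280 / 400 = 1673.7 mm².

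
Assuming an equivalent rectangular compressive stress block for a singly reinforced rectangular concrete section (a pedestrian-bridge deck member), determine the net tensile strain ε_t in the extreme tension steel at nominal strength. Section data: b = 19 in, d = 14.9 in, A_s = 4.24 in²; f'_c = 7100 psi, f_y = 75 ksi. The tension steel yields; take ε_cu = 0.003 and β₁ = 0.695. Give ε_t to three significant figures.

a = A_s f_y/(0.85 f'_c b) = 2.773 in.
β₁ = 0.695, so c = a/β₁ = 2.773/0.695 = 3.990 in.
From the linear strain diagram with ε_cu = 0.003: ε_t = 0.003 (d − c)/c = 0.003 × (14.9 − 3.990)/3.990 = 0.00820.
Since ε_t ≥ 0.005, the section is tension-controlled.

ε_t ≈ 0.00820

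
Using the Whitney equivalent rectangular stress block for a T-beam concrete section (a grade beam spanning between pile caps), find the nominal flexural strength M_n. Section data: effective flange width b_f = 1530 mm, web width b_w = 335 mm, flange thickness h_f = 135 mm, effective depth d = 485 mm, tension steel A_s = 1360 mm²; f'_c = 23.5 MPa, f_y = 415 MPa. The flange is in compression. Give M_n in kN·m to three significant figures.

Tension: T = A_s f_y = 1360 × 415 = 564400 N.
Try a within the flange: a = T/(0.85 f'_c b_f) = 564400/(0.85 × 23.5 × 1530) = 18.47 mm.
Since a = 18.47 ≤ h_f = 135 mm, the stress block lies entirely in the flange; analyse as a rectangular beam of width b_f.
M_n = T(d − a/2) = 564400 × (485 − 9.235) = 268.52 × 10⁶ N·mm.
M_n = 268.52 kN·m.

M_n ≈ 269 kN·m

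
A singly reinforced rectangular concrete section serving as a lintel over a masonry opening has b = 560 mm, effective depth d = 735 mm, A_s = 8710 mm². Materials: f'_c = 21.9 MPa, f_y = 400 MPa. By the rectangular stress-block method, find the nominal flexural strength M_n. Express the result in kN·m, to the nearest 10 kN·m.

T = A_s f_y = 8710 × 400 = 3484000 N = 3484 kN.
From C = T: a = T/(0.85 f'_c b) = 3484000/(0.85 × 21.9 × 560) = 334.22 mm.
M_n = T(d − a/2) = 3484 kN × (735 − 167.11) mm = 1978.53 kN·m.

M_n ≈ 1980 kN·m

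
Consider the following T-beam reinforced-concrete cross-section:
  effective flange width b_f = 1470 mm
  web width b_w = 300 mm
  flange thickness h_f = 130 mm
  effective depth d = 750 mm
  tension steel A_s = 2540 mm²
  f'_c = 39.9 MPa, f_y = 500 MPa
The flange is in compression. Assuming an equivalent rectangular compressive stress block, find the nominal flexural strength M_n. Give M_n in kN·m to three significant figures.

M_n ≈ 936 kN·m

Tension: T = A_s f_y = 2540 × 500 = 1270000 N.
Try a within the flange: a = T/(0.85 f'_c b_f) = 1270000/(0.85 × 39.9 × 1470) = 25.47 mm.
Since a = 25.47 ≤ h_f = 130 mm, the stress block lies entirely in the flange; analyse as a rectangular beam of width b_f.
M_n = T(d − a/2) = 1270000 × (750 − 12.735) = 936.33 × 10⁶ N·mm.
M_n = 936.33 kN·m.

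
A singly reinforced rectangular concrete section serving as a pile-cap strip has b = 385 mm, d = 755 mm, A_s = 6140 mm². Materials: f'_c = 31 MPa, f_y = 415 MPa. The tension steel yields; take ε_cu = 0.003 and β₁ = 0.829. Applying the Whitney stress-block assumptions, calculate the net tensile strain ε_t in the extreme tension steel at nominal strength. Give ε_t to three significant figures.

ε_t ≈ 0.00448

a = A_s f_y/(0.85 f'_c b) = 251.17 mm.
β₁ = 0.829, so c = a/β₁ = 251.17/0.829 = 302.98 mm.
From the linear strain diagram with ε_cu = 0.003: ε_t = 0.003 (d − c)/c = 0.003 × (755 − 302.98)/302.98 = 0.00448.
ε_t is between 0.004 and 0.005 — transition zone.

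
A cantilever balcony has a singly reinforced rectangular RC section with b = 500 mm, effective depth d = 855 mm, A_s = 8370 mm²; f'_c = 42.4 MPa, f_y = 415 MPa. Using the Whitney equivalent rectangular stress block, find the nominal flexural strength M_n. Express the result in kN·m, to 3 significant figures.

T = A_s f_y = 8370 × 415 = 3473550 N = 3473.55 kN.
From C = T: a = T/(0.85 f'_c b) = 3473550/(0.85 × 42.4 × 500) = 192.76 mm.
M_n = T(d − a/2) = 3473.55 kN × (855 − 96.38) mm = 2635.10 kN·m.

M_n ≈ 2640 kN·m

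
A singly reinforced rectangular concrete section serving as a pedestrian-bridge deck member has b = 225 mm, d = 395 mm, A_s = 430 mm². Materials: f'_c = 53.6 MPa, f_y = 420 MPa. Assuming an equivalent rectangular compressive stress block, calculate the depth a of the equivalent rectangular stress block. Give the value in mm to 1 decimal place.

a ≈ 17.6 mm

T = A_s f_y = 430 × 420 = 180600 N = 180.6 kN.
Setting C = 0.85 f'_c a b equal to T: a = 180600/(0.85 × 53.6 × 225) = 17.6 mm.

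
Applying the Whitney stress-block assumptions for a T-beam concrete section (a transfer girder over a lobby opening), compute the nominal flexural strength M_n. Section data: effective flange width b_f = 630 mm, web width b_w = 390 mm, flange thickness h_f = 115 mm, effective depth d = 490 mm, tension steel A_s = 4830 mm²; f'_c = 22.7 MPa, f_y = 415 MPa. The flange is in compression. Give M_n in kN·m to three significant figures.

M_n ≈ 808 kN·m

Tension: T = A_s f_y = 4830 × 415 = 2004450 N.
Try a within the flange: a = T/(0.85 f'_c b_f) = 2004450/(0.85 × 22.7 × 630) = 164.90 mm.
a = 164.90 > h_f = 115 mm: the block extends into the web. Split into flange-overhang and web parts.
C_f = 0.85 f'_c (b_f − b_w) h_f = 0.85 × 22.7 × (630 − 390) × 115 = 532542 N.
Remaining web compression depth: a_w = (T − C_f)/(0.85 f'_c b_w) = (2004450 − 532542)/(0.85 × 22.7 × 390) = 195.60 mm.
M_n = C_f(d − h_f/2) + (T − C_f)(d − a_w/2) = 532542 × (490 − 57.5) + 1471908 × (490 − 97.8) = 230.32 + 577.28 = 807.60 × 10⁶ N·mm.
M_n = 807.60 kN·m.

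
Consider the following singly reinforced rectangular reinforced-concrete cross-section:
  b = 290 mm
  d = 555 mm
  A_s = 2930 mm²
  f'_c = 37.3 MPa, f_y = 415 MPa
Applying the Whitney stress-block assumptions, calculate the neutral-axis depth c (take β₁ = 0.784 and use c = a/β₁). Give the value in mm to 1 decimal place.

T = A_s f_y = 2930 × 415 = 1215950 N = 1215.95 kN.
Setting C = 0.85 f'_c a b equal to T: a = 1215950/(0.85 × 37.3 × 290) = 132.248 mm.
With β₁ = 0.784, c = a/β₁ = 132.248/0.784 = 168.7 mm.

c ≈ 168.7 mm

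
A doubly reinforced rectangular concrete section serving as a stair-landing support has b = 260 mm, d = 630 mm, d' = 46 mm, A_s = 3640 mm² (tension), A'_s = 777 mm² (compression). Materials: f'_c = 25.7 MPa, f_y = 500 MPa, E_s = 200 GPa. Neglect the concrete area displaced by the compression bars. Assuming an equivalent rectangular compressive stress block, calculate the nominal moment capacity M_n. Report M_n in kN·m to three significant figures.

Assume both tension and compression steel yield.
Net tension couple steel: A_s − A'_s = 2863 mm².
a = (A_s − A'_s) f_y / (0.85 f'_c b) = 1431500/(0.85 × 25.7 × 260) = 252.04 mm.
c = a/β₁ = 252.04/0.85 = 296.52 mm; ε'_s = 0.003(c − d')/c = 0.0025 ≥ f_y/E_s = 0.0025, so compression steel does yield.
M_n = (A_s − A'_s) f_y (d − a/2) + A'_s f_y (d − d') = [1431500 × (630 − 126.02) + 388500 × (630 − 46)] × 10⁻⁶ = 721.45 + 226.88 = 948.33 kN·m.

M_n ≈ 948 kN·m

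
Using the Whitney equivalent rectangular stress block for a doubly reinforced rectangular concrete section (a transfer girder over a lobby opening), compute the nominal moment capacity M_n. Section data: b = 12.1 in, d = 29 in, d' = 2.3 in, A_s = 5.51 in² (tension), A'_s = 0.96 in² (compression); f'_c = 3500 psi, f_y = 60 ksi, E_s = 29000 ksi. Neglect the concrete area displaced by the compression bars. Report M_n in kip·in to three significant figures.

M_n ≈ 8420 kip·in

Assume both steels yield.
a = (A_s − A'_s) f_y/(0.85 f'_c b) = (5.51 − 0.96) × 60/(0.85 × 3.5 × 12.1) = 7.584 in.
c = a/β₁ = 7.584/0.85 = 8.922 in; ε'_s = 0.003(c − d')/c = 0.0022 ≥ ε_y = 0.0021, so the compression steel yields.
M_n = (A_s − A'_s) f_y (d − a/2) + A'_s f_y (d − d') = 273 × (29 − 3.792) + 57.6 × (29 − 2.3) = 6881.8 + 1537.9 = 8419.7 kip·in.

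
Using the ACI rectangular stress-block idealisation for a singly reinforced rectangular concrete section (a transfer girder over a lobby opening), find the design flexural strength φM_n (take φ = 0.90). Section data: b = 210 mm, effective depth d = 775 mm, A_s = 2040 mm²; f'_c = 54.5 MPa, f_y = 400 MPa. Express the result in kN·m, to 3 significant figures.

T = A_s f_y = 2040 × 400 = 816000 N = 816 kN.
From C = T: a = T/(0.85 f'_c b) = 816000/(0.85 × 54.5 × 210) = 83.88 mm.
M_n = T(d − a/2) = 816 kN × (775 − 41.94) mm = 598.18 kN·m.
φM_n = 0.90 × 598.18 = 538.36 kN·m.

φM_n ≈ 538 kN·m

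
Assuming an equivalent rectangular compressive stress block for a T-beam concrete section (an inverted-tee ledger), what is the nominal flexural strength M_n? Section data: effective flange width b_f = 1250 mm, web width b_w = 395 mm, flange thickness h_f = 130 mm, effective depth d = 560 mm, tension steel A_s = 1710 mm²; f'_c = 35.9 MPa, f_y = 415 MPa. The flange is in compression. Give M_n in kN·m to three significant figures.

Tension: T = A_s f_y = 1710 × 415 = 709650 N.
Try a within the flange: a = T/(0.85 f'_c b_f) = 709650/(0.85 × 35.9 × 1250) = 18.60 mm.
Since a = 18.60 ≤ h_f = 130 mm, the stress block lies entirely in the flange; analyse as a rectangular beam of width b_f.
M_n = T(d − a/2) = 709650 × (560 − 9.3) = 390.80 × 10⁶ N·mm.
M_n = 390.80 kN·m.

M_n ≈ 391 kN·m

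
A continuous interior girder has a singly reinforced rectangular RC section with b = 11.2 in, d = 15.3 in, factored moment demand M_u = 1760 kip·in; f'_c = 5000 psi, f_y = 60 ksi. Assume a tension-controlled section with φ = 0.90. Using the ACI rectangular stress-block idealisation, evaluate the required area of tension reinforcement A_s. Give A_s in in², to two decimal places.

M_n = M_u/φ = 1760/0.90 = 1955.56 kip·in.
From M_n = 0.85 f'_c a b (d − a/2):
a = d − √(d² − 2M_n/(0.85 f'_c b)) = 15.3 − √(15.3² − 2 × 1955.56/(0.85 × 5 × 11.2)) = 2.974 in.
A_s = 0.85 f'_c a b / f_y = 0.85 × 5 × 2.974 × 11.2 / 60 = 2.359 in².

A_s ≈ 2.36 in²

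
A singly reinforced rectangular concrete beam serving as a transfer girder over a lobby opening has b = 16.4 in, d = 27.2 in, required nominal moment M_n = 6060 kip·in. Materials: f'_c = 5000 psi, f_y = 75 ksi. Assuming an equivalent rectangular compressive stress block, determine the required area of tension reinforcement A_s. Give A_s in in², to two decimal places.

From M_n = 0.85 f'_c a b (d − a/2):
a = d − √(d² − 2M_n/(0.85 f'_c b)) = 27.2 − √(27.2² − 2 × 6060/(0.85 × 5 × 16.4)) = 3.410 in.
A_s = 0.85 f'_c a b / f_y = 0.85 × 5 × 3.410 × 16.4 / 75 = 3.169 in².

A_s ≈ 3.17 in²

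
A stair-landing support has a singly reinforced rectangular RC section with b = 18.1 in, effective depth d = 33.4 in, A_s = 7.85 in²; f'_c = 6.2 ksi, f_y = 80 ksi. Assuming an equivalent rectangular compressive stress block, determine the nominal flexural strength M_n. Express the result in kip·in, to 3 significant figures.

T = A_s f_y = 7.85 × 80 = 628 kips.
a = T/(0.85 f'_c b) = 628/(0.85 × 6.2 × 18.1) = 6.584 in.
M_n = T(d − a/2) = 628 × (33.4 − 3.292) = 18907.8 kip·in.

M_n ≈ 18900 kip·in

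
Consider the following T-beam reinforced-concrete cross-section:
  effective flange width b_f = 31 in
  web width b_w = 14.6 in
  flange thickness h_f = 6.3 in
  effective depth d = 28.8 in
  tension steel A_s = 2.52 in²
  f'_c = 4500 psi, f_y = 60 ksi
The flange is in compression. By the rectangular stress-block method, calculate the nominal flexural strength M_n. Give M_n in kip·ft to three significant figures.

M_n ≈ 355 kip·ft

Tension: T = A_s f_y = 2.52 × 60 = 151.2 kips.
Try a within the flange: a = T/(0.85 f'_c b_f) = 151.2/(0.85 × 4.5 × 31) = 1.275 in.
Since a = 1.275 ≤ h_f = 6.3 in, the stress block lies entirely in the flange; analyse as a rectangular beam of width b_f.
M_n = T(d − a/2) = 151.2 × (28.8 − 0.6375) = 4258.2 kip·in.
M_n = 4258.2/12 = 354.85 kip·ft.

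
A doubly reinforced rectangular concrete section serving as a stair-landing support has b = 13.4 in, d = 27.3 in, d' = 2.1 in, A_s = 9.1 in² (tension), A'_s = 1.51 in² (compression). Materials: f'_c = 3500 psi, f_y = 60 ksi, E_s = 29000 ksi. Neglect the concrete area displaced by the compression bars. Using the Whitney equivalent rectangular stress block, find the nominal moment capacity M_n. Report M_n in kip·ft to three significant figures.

M_n ≈ 1010 kip·ft

Assume both steels yield.
a = (A_s − A'_s) f_y/(0.85 f'_c b) = (9.1 − 1.51) × 60/(0.85 × 3.5 × 13.4) = 11.424 in.
c = a/β₁ = 11.424/0.85 = 13.440 in; ε'_s = 0.003(c − d')/c = 0.0025 ≥ ε_y = 0.0021, so the compression steel yields.
M_n = (A_s − A'_s) f_y (d − a/2) + A'_s f_y (d − d') = 455.4 × (27.3 − 5.712) + 90.6 × (27.3 − 2.1) = 9831.2 + 2283.1 = 12114.3 kip·in = 12114.3/12 = 1009.53 kip·ft.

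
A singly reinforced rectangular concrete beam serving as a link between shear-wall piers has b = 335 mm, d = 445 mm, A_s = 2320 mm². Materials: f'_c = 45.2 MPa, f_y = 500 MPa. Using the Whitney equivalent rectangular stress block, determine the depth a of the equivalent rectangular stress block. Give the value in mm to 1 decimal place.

a ≈ 90.1 mm

T = A_s f_y = 2320 × 500 = 1160000 N = 1160 kN.
Setting C = 0.85 f'_c a b equal to T: a = 1160000/(0.85 × 45.2 × 335) = 90.1 mm.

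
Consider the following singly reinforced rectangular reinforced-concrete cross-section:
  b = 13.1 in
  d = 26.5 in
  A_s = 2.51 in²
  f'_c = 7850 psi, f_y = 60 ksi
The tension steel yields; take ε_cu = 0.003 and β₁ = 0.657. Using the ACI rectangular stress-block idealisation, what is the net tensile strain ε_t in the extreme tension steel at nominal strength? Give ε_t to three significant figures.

a = A_s f_y/(0.85 f'_c b) = 1.723 in.
β₁ = 0.657, so c = a/β₁ = 1.723/0.657 = 2.623 in.
From the linear strain diagram with ε_cu = 0.003: ε_t = 0.003 (d − c)/c = 0.003 × (26.5 − 2.623)/2.623 = 0.0273.
Since ε_t ≥ 0.005, the section is tension-controlled.

ε_t ≈ 0.0273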